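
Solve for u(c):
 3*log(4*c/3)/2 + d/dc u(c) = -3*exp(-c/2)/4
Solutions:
 u(c) = C1 - 3*c*log(c)/2 + c*(-3*log(2) + 3/2 + 3*log(3)/2) + 3*exp(-c/2)/2


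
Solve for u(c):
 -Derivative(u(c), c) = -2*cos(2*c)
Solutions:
 u(c) = C1 + sin(2*c)


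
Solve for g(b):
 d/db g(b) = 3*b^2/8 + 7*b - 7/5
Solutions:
 g(b) = C1 + b^3/8 + 7*b^2/2 - 7*b/5


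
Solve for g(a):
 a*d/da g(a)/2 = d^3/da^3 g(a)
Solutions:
 g(a) = C1 + Integral(C2*airyai(2^(2/3)*a/2) + C3*airybi(2^(2/3)*a/2), a)


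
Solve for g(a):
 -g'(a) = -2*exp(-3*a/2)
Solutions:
 g(a) = C1 - 4*exp(-3*a/2)/3


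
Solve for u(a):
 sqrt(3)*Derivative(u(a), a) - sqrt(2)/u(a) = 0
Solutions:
 u(a) = -sqrt(C1 + 6*sqrt(6)*a)/3
 u(a) = sqrt(C1 + 6*sqrt(6)*a)/3


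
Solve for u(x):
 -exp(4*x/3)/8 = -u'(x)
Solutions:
 u(x) = C1 + 3*exp(4*x/3)/32


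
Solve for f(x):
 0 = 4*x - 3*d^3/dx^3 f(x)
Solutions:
 f(x) = C1 + C2*x + C3*x^2 + x^4/18


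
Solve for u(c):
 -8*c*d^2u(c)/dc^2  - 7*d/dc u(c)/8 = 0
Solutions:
 u(c) = C1 + C2*c^(57/64)


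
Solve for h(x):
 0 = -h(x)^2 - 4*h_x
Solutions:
 h(x) = 4/(C1 + x)


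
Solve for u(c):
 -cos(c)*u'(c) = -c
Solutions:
 u(c) = C1 + Integral(c/cos(c), c)


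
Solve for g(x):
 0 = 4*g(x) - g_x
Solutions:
 g(x) = C1*exp(4*x)


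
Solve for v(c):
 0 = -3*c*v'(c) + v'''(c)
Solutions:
 v(c) = C1 + Integral(C2*airyai(3^(1/3)*c) + C3*airybi(3^(1/3)*c), c)


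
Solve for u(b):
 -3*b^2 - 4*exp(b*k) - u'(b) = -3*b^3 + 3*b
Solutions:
 u(b) = C1 + 3*b^4/4 - b^3 - 3*b^2/2 - 4*exp(b*k)/k


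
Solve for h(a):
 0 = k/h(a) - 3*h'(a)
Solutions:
 h(a) = -sqrt(C1 + 6*a*k)/3
 h(a) = sqrt(C1 + 6*a*k)/3


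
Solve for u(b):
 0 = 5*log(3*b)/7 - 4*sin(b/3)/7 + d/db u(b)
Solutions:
 u(b) = C1 - 5*b*log(b)/7 - 5*b*log(3)/7 + 5*b/7 - 12*cos(b/3)/7


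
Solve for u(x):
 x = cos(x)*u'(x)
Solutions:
 u(x) = C1 + Integral(x/cos(x), x)


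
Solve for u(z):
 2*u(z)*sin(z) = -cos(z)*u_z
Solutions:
 u(z) = C1*cos(z)^2


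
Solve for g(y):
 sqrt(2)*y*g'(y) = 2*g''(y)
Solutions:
 g(y) = C1 + C2*erfi(2^(1/4)*y/2)


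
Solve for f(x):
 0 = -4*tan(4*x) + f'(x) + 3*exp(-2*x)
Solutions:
 f(x) = C1 + log(tan(4*x)^2 + 1)/2 + 3*exp(-2*x)/2


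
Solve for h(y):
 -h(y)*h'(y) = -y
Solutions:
 h(y) = -sqrt(C1 + y^2)
 h(y) = sqrt(C1 + y^2)


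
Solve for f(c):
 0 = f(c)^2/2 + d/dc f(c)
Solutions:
 f(c) = 2/(C1 + c)


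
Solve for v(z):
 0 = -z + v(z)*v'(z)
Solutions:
 v(z) = -sqrt(C1 + z^2)
 v(z) = sqrt(C1 + z^2)


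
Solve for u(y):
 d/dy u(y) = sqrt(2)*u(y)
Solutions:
 u(y) = C1*exp(sqrt(2)*y)


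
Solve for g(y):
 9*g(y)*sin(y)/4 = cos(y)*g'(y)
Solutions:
 g(y) = C1/cos(y)^(9/4)


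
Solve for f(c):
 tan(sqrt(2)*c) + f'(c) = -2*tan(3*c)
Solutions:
 f(c) = C1 + 2*log(cos(3*c))/3 + sqrt(2)*log(cos(sqrt(2)*c))/2


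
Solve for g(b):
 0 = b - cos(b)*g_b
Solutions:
 g(b) = C1 + Integral(b/cos(b), b)


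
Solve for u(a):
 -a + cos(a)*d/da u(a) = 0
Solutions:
 u(a) = C1 + Integral(a/cos(a), a)


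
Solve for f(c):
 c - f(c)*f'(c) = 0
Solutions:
 f(c) = -sqrt(C1 + c^2)
 f(c) = sqrt(C1 + c^2)


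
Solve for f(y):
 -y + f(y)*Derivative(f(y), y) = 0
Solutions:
 f(y) = -sqrt(C1 + y^2)
 f(y) = sqrt(C1 + y^2)


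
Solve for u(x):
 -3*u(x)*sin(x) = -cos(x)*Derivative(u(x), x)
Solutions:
 u(x) = C1/cos(x)^3


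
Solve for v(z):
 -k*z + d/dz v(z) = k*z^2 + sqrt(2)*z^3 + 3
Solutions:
 v(z) = C1 + k*z^3/3 + k*z^2/2 + sqrt(2)*z^4/4 + 3*z


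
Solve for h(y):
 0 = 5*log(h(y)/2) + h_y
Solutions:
 -Integral(1/(-log(_y) + log(2)), (_y, h(y)))/5 = C1 - y


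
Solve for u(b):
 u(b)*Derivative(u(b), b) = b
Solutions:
 u(b) = -sqrt(C1 + b^2)
 u(b) = sqrt(C1 + b^2)


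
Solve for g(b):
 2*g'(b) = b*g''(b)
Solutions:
 g(b) = C1 + C2*b^3


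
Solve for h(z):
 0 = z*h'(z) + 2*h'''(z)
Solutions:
 h(z) = C1 + Integral(C2*airyai(-2^(2/3)*z/2) + C3*airybi(-2^(2/3)*z/2), z)


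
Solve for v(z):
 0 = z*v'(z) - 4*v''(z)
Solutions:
 v(z) = C1 + C2*erfi(sqrt(2)*z/4)


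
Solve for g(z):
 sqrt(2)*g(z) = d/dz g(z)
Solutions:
 g(z) = C1*exp(sqrt(2)*z)


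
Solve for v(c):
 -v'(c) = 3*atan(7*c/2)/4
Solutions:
 v(c) = C1 - 3*c*atan(7*c/2)/4 + 3*log(49*c^2 + 4)/28


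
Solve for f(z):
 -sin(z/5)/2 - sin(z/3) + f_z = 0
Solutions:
 f(z) = C1 - 5*cos(z/5)/2 - 3*cos(z/3)


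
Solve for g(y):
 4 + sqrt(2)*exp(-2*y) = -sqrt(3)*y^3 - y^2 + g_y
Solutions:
 g(y) = C1 + sqrt(3)*y^4/4 + y^3/3 + 4*y - sqrt(2)*exp(-2*y)/2


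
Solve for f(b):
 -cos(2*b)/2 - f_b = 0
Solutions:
 f(b) = C1 - sin(2*b)/4


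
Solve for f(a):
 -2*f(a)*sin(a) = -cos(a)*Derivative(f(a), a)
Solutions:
 f(a) = C1/cos(a)^2


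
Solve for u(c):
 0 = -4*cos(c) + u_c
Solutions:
 u(c) = C1 + 4*sin(c)


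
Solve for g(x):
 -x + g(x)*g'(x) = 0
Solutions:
 g(x) = -sqrt(C1 + x^2)
 g(x) = sqrt(C1 + x^2)


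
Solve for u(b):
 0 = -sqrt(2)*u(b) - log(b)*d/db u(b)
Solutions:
 u(b) = C1*exp(-sqrt(2)*li(b))


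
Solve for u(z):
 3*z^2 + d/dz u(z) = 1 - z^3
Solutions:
 u(z) = C1 - z^4/4 - z^3 + z


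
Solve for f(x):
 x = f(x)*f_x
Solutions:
 f(x) = -sqrt(C1 + x^2)
 f(x) = sqrt(C1 + x^2)


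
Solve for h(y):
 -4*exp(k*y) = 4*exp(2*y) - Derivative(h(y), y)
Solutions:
 h(y) = C1 + 2*exp(2*y) + 4*exp(k*y)/k


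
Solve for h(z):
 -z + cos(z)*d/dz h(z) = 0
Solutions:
 h(z) = C1 + Integral(z/cos(z), z)


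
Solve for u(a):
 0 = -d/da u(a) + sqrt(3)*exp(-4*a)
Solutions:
 u(a) = C1 - sqrt(3)*exp(-4*a)/4


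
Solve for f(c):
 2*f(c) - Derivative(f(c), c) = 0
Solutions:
 f(c) = C1*exp(2*c)


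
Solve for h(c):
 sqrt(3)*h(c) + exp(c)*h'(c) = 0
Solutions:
 h(c) = C1*exp(sqrt(3)*exp(-c))


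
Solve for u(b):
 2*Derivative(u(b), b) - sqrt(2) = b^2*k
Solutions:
 u(b) = C1 + b^3*k/6 + sqrt(2)*b/2


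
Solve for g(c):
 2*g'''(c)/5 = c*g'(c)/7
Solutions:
 g(c) = C1 + Integral(C2*airyai(14^(2/3)*5^(1/3)*c/14) + C3*airybi(14^(2/3)*5^(1/3)*c/14), c)


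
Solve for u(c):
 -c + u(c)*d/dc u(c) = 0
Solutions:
 u(c) = -sqrt(C1 + c^2)
 u(c) = sqrt(C1 + c^2)


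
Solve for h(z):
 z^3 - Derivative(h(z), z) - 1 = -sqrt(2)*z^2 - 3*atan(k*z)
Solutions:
 h(z) = C1 + z^4/4 + sqrt(2)*z^3/3 - z + 3*Piecewise((z*atan(k*z) - log(k^2*z^2 + 1)/(2*k), Ne(k, 0)), (0, True))


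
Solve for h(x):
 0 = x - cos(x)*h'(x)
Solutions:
 h(x) = C1 + Integral(x/cos(x), x)


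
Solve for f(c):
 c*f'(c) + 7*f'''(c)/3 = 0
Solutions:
 f(c) = C1 + Integral(C2*airyai(-3^(1/3)*7^(2/3)*c/7) + C3*airybi(-3^(1/3)*7^(2/3)*c/7), c)


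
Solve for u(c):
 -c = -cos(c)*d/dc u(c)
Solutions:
 u(c) = C1 + Integral(c/cos(c), c)


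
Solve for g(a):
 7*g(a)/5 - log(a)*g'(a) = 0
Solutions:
 g(a) = C1*exp(7*li(a)/5)


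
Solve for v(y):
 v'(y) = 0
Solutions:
 v(y) = C1


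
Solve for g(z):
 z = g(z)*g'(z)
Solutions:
 g(z) = -sqrt(C1 + z^2)
 g(z) = sqrt(C1 + z^2)


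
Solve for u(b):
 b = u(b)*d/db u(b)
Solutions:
 u(b) = -sqrt(C1 + b^2)
 u(b) = sqrt(C1 + b^2)


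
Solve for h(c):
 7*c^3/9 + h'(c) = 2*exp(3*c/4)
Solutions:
 h(c) = C1 - 7*c^4/36 + 8*exp(3*c/4)/3


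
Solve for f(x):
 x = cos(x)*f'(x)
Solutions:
 f(x) = C1 + Integral(x/cos(x), x)


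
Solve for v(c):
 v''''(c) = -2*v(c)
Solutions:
 v(c) = (C1*sin(2^(3/4)*c/2) + C2*cos(2^(3/4)*c/2))*exp(-2^(3/4)*c/2) + (C3*sin(2^(3/4)*c/2) + C4*cos(2^(3/4)*c/2))*exp(2^(3/4)*c/2)


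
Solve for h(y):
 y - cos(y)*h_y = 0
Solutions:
 h(y) = C1 + Integral(y/cos(y), y)


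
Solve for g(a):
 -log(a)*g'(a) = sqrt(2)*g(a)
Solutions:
 g(a) = C1*exp(-sqrt(2)*li(a))


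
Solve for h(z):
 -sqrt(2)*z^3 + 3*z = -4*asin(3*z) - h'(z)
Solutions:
 h(z) = C1 + sqrt(2)*z^4/4 - 3*z^2/2 - 4*z*asin(3*z) - 4*sqrt(1 - 9*z^2)/3


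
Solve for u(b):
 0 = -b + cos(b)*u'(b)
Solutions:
 u(b) = C1 + Integral(b/cos(b), b)


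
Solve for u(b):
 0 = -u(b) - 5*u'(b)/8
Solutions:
 u(b) = C1*exp(-8*b/5)


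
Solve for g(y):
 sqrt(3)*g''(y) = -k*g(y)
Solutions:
 g(y) = C1*exp(-3^(3/4)*y*sqrt(-k)/3) + C2*exp(3^(3/4)*y*sqrt(-k)/3)


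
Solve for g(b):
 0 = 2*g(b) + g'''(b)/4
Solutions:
 g(b) = C3*exp(-2*b) + (C1*sin(sqrt(3)*b) + C2*cos(sqrt(3)*b))*exp(b)


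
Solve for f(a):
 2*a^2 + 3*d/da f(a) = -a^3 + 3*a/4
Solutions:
 f(a) = C1 - a^4/12 - 2*a^3/9 + a^2/8


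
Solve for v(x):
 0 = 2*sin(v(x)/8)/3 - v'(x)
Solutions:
 -2*x/3 + 4*log(cos(v(x)/8) - 1) - 4*log(cos(v(x)/8) + 1) = C1


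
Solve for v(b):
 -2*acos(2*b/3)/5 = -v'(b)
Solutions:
 v(b) = C1 + 2*b*acos(2*b/3)/5 - sqrt(9 - 4*b^2)/5


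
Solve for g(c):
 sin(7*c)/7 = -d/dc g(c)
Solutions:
 g(c) = C1 + cos(7*c)/49


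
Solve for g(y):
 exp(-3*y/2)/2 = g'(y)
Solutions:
 g(y) = C1 - exp(-3*y/2)/3


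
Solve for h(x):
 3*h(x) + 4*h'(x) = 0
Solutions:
 h(x) = C1*exp(-3*x/4)


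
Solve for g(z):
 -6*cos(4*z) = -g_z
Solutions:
 g(z) = C1 + 3*sin(4*z)/2


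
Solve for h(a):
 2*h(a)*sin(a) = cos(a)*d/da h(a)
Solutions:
 h(a) = C1/cos(a)^2


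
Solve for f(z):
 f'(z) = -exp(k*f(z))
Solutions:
 f(z) = Piecewise((log(1/(C1*k + k*z))/k, Ne(k, 0)), (nan, True))
 f(z) = Piecewise((C1 - z, Eq(k, 0)), (nan, True))


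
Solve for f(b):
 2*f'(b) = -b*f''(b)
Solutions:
 f(b) = C1 + C2/b


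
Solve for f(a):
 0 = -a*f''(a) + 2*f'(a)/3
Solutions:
 f(a) = C1 + C2*a^(5/3)


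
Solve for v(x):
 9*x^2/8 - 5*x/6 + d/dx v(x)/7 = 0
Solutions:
 v(x) = C1 - 21*x^3/8 + 35*x^2/12


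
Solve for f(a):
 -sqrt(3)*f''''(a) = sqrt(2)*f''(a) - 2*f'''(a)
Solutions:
 f(a) = C1 + C2*a + (C3*sin(sqrt(3)*a*sqrt(-1 + sqrt(6))/3) + C4*cos(sqrt(3)*a*sqrt(-1 + sqrt(6))/3))*exp(sqrt(3)*a/3)


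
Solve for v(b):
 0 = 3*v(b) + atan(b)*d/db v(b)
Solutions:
 v(b) = C1*exp(-3*Integral(1/atan(b), b))


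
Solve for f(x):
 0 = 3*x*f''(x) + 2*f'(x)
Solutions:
 f(x) = C1 + C2*x^(1/3)


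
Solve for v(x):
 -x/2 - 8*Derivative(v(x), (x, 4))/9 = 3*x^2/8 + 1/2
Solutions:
 v(x) = C1 + C2*x + C3*x^2 + C4*x^3 - 3*x^6/2560 - 3*x^5/640 - 3*x^4/128


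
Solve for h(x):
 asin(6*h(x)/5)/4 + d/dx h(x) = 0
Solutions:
 Integral(1/asin(6*_y/5), (_y, h(x))) = C1 - x/4


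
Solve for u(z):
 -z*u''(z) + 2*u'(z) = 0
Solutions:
 u(z) = C1 + C2*z^3


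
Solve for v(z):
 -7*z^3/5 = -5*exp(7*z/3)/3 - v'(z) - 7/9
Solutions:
 v(z) = C1 + 7*z^4/20 - 7*z/9 - 5*exp(7*z/3)/7


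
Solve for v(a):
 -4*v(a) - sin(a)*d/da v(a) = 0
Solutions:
 v(a) = C1*(cos(a)^2 + 2*cos(a) + 1)/(cos(a)^2 - 2*cos(a) + 1)


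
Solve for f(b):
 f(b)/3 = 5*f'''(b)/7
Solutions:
 f(b) = C3*exp(15^(2/3)*7^(1/3)*b/15) + (C1*sin(3^(1/6)*5^(2/3)*7^(1/3)*b/10) + C2*cos(3^(1/6)*5^(2/3)*7^(1/3)*b/10))*exp(-15^(2/3)*7^(1/3)*b/30)


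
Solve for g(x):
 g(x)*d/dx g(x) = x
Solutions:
 g(x) = -sqrt(C1 + x^2)
 g(x) = sqrt(C1 + x^2)


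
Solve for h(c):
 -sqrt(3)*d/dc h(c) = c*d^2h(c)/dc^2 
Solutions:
 h(c) = C1 + C2*c^(1 - sqrt(3))


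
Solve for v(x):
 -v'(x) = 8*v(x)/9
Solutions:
 v(x) = C1*exp(-8*x/9)


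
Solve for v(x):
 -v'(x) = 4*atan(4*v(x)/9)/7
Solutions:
 Integral(1/atan(4*_y/9), (_y, v(x))) = C1 - 4*x/7


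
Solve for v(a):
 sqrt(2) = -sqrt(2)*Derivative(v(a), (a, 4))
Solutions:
 v(a) = C1 + C2*a + C3*a^2 + C4*a^3 - a^4/24


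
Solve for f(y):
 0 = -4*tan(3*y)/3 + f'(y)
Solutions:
 f(y) = C1 - 4*log(cos(3*y))/9


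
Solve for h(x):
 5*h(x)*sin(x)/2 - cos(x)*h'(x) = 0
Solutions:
 h(x) = C1/cos(x)^(5/2)


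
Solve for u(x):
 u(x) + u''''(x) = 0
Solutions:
 u(x) = (C1*sin(sqrt(2)*x/2) + C2*cos(sqrt(2)*x/2))*exp(-sqrt(2)*x/2) + (C3*sin(sqrt(2)*x/2) + C4*cos(sqrt(2)*x/2))*exp(sqrt(2)*x/2)


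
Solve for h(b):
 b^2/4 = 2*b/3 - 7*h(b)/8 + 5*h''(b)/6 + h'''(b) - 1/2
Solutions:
 h(b) = C1*exp(-b*(50*2^(1/3)/(27*sqrt(32221) + 4853)^(1/3) + 20 + 2^(2/3)*(27*sqrt(32221) + 4853)^(1/3))/72)*sin(2^(1/3)*sqrt(3)*b*(-2^(1/3)*(27*sqrt(32221) + 4853)^(1/3) + 50/(27*sqrt(32221) + 4853)^(1/3))/72) + C2*exp(-b*(50*2^(1/3)/(27*sqrt(32221) + 4853)^(1/3) + 20 + 2^(2/3)*(27*sqrt(32221) + 4853)^(1/3))/72)*cos(2^(1/3)*sqrt(3)*b*(-2^(1/3)*(27*sqrt(32221) + 4853)^(1/3) + 50/(27*sqrt(32221) + 4853)^(1/3))/72) + C3*exp(b*(-10 + 50*2^(1/3)/(27*sqrt(32221) + 4853)^(1/3) + 2^(2/3)*(27*sqrt(32221) + 4853)^(1/3))/36) - 2*b^2/7 + 16*b/21 - 164/147


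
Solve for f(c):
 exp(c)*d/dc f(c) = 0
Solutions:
 f(c) = C1


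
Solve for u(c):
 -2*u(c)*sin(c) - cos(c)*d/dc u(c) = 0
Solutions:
 u(c) = C1*cos(c)^2


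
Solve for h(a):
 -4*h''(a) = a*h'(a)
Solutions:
 h(a) = C1 + C2*erf(sqrt(2)*a/4)


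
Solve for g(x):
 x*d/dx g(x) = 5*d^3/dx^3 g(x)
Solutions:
 g(x) = C1 + Integral(C2*airyai(5^(2/3)*x/5) + C3*airybi(5^(2/3)*x/5), x)


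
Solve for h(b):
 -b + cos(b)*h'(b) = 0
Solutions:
 h(b) = C1 + Integral(b/cos(b), b)


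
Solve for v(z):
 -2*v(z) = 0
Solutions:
 v(z) = 0


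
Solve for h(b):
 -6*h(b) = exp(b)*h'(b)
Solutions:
 h(b) = C1*exp(6*exp(-b))


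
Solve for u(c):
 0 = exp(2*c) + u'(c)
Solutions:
 u(c) = C1 - exp(2*c)/2


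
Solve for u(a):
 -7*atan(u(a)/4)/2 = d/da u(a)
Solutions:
 Integral(1/atan(_y/4), (_y, u(a))) = C1 - 7*a/2


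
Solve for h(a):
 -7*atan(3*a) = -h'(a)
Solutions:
 h(a) = C1 + 7*a*atan(3*a) - 7*log(9*a^2 + 1)/6


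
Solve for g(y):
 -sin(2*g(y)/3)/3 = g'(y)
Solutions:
 y/3 + 3*log(cos(2*g(y)/3) - 1)/4 - 3*log(cos(2*g(y)/3) + 1)/4 = C1


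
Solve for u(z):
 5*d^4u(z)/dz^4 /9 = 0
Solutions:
 u(z) = C1 + C2*z + C3*z^2 + C4*z^3


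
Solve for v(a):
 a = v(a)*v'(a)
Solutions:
 v(a) = -sqrt(C1 + a^2)
 v(a) = sqrt(C1 + a^2)


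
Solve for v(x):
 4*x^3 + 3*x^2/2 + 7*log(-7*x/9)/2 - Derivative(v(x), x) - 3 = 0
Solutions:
 v(x) = C1 + x^4 + x^3/2 + 7*x*log(-x)/2 + x*(-7*log(3) - 13/2 + 7*log(7)/2)


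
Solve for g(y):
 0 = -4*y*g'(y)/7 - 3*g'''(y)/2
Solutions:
 g(y) = C1 + Integral(C2*airyai(-2*21^(2/3)*y/21) + C3*airybi(-2*21^(2/3)*y/21), y)


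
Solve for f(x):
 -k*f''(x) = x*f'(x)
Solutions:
 f(x) = C1 + C2*sqrt(k)*erf(sqrt(2)*x*sqrt(1/k)/2)


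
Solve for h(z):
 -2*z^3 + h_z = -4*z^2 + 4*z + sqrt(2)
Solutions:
 h(z) = C1 + z^4/2 - 4*z^3/3 + 2*z^2 + sqrt(2)*z


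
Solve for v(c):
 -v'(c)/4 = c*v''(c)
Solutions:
 v(c) = C1 + C2*c^(3/4)


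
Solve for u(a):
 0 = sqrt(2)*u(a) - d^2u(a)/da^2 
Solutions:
 u(a) = C1*exp(-2^(1/4)*a) + C2*exp(2^(1/4)*a)


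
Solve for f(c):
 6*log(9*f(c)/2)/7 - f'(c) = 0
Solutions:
 7*Integral(1/(-log(_y) - 2*log(3) + log(2)), (_y, f(c)))/6 = C1 - c


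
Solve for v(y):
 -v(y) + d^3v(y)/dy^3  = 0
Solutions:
 v(y) = C3*exp(y) + (C1*sin(sqrt(3)*y/2) + C2*cos(sqrt(3)*y/2))*exp(-y/2)


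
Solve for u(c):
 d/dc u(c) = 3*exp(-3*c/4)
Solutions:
 u(c) = C1 - 4*exp(-3*c/4)


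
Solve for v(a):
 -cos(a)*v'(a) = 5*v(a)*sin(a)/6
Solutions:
 v(a) = C1*cos(a)^(5/6)


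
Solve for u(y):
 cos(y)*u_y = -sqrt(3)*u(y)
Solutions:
 u(y) = C1*(sin(y) - 1)^(sqrt(3)/2)/(sin(y) + 1)^(sqrt(3)/2)


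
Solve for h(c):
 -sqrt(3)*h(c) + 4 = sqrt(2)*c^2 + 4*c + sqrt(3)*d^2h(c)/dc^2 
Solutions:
 h(c) = C1*sin(c) + C2*cos(c) - sqrt(6)*c^2/3 - 4*sqrt(3)*c/3 + 2*sqrt(6)/3 + 4*sqrt(3)/3


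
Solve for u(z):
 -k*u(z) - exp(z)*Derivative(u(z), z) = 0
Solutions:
 u(z) = C1*exp(k*exp(-z))


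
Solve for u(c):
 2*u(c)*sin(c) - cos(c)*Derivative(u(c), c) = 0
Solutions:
 u(c) = C1/cos(c)^2


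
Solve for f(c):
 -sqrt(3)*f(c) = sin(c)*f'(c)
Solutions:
 f(c) = C1*(cos(c) + 1)^(sqrt(3)/2)/(cos(c) - 1)^(sqrt(3)/2)


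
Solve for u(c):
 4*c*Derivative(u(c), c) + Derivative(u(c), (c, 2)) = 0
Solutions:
 u(c) = C1 + C2*erf(sqrt(2)*c)


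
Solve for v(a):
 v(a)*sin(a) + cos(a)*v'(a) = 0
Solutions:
 v(a) = C1*cos(a)


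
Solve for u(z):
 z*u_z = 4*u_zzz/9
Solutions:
 u(z) = C1 + Integral(C2*airyai(2^(1/3)*3^(2/3)*z/2) + C3*airybi(2^(1/3)*3^(2/3)*z/2), z)


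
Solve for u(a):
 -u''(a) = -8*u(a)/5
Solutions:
 u(a) = C1*exp(-2*sqrt(10)*a/5) + C2*exp(2*sqrt(10)*a/5)


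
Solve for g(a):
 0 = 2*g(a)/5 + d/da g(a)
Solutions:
 g(a) = C1*exp(-2*a/5)


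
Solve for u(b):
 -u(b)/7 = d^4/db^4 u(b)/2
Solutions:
 u(b) = (C1*sin(14^(3/4)*b/14) + C2*cos(14^(3/4)*b/14))*exp(-14^(3/4)*b/14) + (C3*sin(14^(3/4)*b/14) + C4*cos(14^(3/4)*b/14))*exp(14^(3/4)*b/14)


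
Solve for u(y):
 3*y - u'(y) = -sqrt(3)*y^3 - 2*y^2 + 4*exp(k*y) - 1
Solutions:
 u(y) = C1 + sqrt(3)*y^4/4 + 2*y^3/3 + 3*y^2/2 + y - 4*exp(k*y)/k


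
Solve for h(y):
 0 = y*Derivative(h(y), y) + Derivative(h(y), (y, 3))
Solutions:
 h(y) = C1 + Integral(C2*airyai(-y) + C3*airybi(-y), y)


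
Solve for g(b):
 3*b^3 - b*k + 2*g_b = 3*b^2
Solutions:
 g(b) = C1 - 3*b^4/8 + b^3/2 + b^2*k/4


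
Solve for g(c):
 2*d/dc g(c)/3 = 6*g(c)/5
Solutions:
 g(c) = C1*exp(9*c/5)


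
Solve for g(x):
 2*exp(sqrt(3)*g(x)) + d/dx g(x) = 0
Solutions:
 g(x) = sqrt(3)*(2*log(1/(C1 + 2*x)) - log(3))/6


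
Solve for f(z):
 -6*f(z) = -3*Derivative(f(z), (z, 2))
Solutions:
 f(z) = C1*exp(-sqrt(2)*z) + C2*exp(sqrt(2)*z)


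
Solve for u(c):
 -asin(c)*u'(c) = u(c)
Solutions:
 u(c) = C1*exp(-Integral(1/asin(c), c))


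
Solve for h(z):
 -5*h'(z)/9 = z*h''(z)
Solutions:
 h(z) = C1 + C2*z^(4/9)


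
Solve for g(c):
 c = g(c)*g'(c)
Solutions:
 g(c) = -sqrt(C1 + c^2)
 g(c) = sqrt(C1 + c^2)


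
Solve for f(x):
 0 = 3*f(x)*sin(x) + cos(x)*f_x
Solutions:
 f(x) = C1*cos(x)^3


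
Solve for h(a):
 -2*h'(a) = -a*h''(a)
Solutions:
 h(a) = C1 + C2*a^3


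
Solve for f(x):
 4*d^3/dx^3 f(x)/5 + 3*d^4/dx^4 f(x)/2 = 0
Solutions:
 f(x) = C1 + C2*x + C3*x^2 + C4*exp(-8*x/15)


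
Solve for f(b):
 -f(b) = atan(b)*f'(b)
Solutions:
 f(b) = C1*exp(-Integral(1/atan(b), b))


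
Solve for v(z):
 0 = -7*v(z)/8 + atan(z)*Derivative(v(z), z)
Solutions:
 v(z) = C1*exp(7*Integral(1/atan(z), z)/8)


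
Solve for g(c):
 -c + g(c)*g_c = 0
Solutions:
 g(c) = -sqrt(C1 + c^2)
 g(c) = sqrt(C1 + c^2)


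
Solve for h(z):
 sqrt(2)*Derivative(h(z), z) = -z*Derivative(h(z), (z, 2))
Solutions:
 h(z) = C1 + C2*z^(1 - sqrt(2))


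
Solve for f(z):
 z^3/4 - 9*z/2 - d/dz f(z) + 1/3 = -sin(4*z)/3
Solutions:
 f(z) = C1 + z^4/16 - 9*z^2/4 + z/3 - cos(4*z)/12


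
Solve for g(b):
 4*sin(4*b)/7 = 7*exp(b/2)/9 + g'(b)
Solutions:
 g(b) = C1 - 14*exp(b/2)/9 - cos(4*b)/7


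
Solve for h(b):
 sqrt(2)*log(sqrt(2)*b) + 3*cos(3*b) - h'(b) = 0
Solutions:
 h(b) = C1 + sqrt(2)*b*(log(b) - 1) + sqrt(2)*b*log(2)/2 + sin(3*b)


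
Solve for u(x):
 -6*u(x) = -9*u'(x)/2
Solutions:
 u(x) = C1*exp(4*x/3)


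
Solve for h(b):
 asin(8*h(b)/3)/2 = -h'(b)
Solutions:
 Integral(1/asin(8*_y/3), (_y, h(b))) = C1 - b/2


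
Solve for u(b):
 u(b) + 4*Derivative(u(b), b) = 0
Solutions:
 u(b) = C1*exp(-b/4)


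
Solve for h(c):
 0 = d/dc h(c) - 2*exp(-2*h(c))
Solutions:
 h(c) = log(-sqrt(C1 + 4*c))
 h(c) = log(C1 + 4*c)/2


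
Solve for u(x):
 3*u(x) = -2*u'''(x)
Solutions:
 u(x) = C3*exp(-2^(2/3)*3^(1/3)*x/2) + (C1*sin(2^(2/3)*3^(5/6)*x/4) + C2*cos(2^(2/3)*3^(5/6)*x/4))*exp(2^(2/3)*3^(1/3)*x/4)


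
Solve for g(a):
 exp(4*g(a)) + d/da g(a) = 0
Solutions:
 g(a) = log(-I*(1/(C1 + 4*a))^(1/4))
 g(a) = log(I*(1/(C1 + 4*a))^(1/4))
 g(a) = log(-(1/(C1 + 4*a))^(1/4))
 g(a) = log(1/(C1 + 4*a))/4


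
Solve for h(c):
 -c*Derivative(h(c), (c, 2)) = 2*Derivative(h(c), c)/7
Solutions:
 h(c) = C1 + C2*c^(5/7)


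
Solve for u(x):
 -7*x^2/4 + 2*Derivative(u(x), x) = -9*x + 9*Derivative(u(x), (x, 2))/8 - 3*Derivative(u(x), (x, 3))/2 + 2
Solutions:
 u(x) = C1 + 7*x^3/24 - 225*x^2/128 - 2345*x/1024 + (C2*sin(sqrt(687)*x/24) + C3*cos(sqrt(687)*x/24))*exp(3*x/8)


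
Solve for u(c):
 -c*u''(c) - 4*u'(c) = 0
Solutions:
 u(c) = C1 + C2/c^3


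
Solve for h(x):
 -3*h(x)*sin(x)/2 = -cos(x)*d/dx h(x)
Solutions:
 h(x) = C1/cos(x)^(3/2)


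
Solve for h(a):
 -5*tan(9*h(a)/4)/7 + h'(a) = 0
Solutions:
 h(a) = -4*asin(C1*exp(45*a/28))/9 + 4*pi/9
 h(a) = 4*asin(C1*exp(45*a/28))/9


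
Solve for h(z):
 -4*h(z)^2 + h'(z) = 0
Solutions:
 h(z) = -1/(C1 + 4*z)


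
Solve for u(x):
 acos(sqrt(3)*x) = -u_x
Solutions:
 u(x) = C1 - x*acos(sqrt(3)*x) + sqrt(3)*sqrt(1 - 3*x^2)/3


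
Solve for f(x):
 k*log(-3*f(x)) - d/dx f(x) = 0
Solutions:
 Integral(1/(log(-_y) + log(3)), (_y, f(x))) = C1 + k*x


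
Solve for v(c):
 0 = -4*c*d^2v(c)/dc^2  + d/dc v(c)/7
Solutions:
 v(c) = C1 + C2*c^(29/28)


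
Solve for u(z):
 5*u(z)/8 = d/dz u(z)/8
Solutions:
 u(z) = C1*exp(5*z)


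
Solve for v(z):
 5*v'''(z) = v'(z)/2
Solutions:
 v(z) = C1 + C2*exp(-sqrt(10)*z/10) + C3*exp(sqrt(10)*z/10)


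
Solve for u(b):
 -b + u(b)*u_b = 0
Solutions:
 u(b) = -sqrt(C1 + b^2)
 u(b) = sqrt(C1 + b^2)


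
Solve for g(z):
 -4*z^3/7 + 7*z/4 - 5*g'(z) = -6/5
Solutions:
 g(z) = C1 - z^4/35 + 7*z^2/40 + 6*z/25


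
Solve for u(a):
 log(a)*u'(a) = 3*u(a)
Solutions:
 u(a) = C1*exp(3*li(a))


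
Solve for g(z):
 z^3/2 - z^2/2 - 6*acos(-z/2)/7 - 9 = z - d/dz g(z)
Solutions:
 g(z) = C1 - z^4/8 + z^3/6 + z^2/2 + 6*z*acos(-z/2)/7 + 9*z + 6*sqrt(4 - z^2)/7


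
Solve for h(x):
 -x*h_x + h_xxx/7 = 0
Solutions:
 h(x) = C1 + Integral(C2*airyai(7^(1/3)*x) + C3*airybi(7^(1/3)*x), x)


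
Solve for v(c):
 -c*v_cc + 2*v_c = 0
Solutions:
 v(c) = C1 + C2*c^3


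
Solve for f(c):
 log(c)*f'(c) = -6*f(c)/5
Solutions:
 f(c) = C1*exp(-6*li(c)/5)


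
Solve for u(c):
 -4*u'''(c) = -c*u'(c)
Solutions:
 u(c) = C1 + Integral(C2*airyai(2^(1/3)*c/2) + C3*airybi(2^(1/3)*c/2), c)


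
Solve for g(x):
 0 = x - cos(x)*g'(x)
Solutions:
 g(x) = C1 + Integral(x/cos(x), x)


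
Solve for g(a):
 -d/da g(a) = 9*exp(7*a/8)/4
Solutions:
 g(a) = C1 - 18*exp(7*a/8)/7


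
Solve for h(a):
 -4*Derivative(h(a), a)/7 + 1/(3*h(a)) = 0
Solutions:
 h(a) = -sqrt(C1 + 42*a)/6
 h(a) = sqrt(C1 + 42*a)/6


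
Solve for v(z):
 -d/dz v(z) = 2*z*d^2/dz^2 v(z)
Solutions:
 v(z) = C1 + C2*sqrt(z)


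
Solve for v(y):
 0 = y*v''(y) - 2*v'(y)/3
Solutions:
 v(y) = C1 + C2*y^(5/3)


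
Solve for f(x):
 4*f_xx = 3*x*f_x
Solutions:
 f(x) = C1 + C2*erfi(sqrt(6)*x/4)


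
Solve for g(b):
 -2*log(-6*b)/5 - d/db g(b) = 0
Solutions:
 g(b) = C1 - 2*b*log(-b)/5 + 2*b*(1 - log(6))/5


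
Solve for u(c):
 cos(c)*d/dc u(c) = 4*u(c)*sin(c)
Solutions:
 u(c) = C1/cos(c)^4


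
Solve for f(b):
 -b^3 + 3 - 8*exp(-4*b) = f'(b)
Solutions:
 f(b) = C1 - b^4/4 + 3*b + 2*exp(-4*b)


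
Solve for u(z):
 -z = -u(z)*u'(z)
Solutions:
 u(z) = -sqrt(C1 + z^2)
 u(z) = sqrt(C1 + z^2)


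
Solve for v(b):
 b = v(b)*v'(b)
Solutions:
 v(b) = -sqrt(C1 + b^2)
 v(b) = sqrt(C1 + b^2)


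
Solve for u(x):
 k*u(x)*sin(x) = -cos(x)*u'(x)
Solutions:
 u(x) = C1*exp(k*log(cos(x)))


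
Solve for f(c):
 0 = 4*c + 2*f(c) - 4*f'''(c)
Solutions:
 f(c) = C3*exp(2^(2/3)*c/2) - 2*c + (C1*sin(2^(2/3)*sqrt(3)*c/4) + C2*cos(2^(2/3)*sqrt(3)*c/4))*exp(-2^(2/3)*c/4)


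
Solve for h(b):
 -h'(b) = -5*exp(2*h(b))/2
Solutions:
 h(b) = log(-sqrt(-1/(C1 + 5*b)))
 h(b) = log(-1/(C1 + 5*b))/2


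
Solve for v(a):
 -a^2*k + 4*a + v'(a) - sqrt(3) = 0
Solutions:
 v(a) = C1 + a^3*k/3 - 2*a^2 + sqrt(3)*a


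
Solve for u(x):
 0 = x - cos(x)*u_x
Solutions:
 u(x) = C1 + Integral(x/cos(x), x)


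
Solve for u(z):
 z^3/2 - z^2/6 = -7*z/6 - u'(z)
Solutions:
 u(z) = C1 - z^4/8 + z^3/18 - 7*z^2/12


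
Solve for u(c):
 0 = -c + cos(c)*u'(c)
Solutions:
 u(c) = C1 + Integral(c/cos(c), c)


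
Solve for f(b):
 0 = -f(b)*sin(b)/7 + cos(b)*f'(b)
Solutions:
 f(b) = C1/cos(b)^(1/7)


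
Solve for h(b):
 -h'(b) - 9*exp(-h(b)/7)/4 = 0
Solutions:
 h(b) = 7*log(C1 - 9*b/28)


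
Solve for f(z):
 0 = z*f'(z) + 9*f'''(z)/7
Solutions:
 f(z) = C1 + Integral(C2*airyai(-21^(1/3)*z/3) + C3*airybi(-21^(1/3)*z/3), z)


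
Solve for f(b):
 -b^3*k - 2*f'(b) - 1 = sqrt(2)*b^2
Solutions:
 f(b) = C1 - b^4*k/8 - sqrt(2)*b^3/6 - b/2


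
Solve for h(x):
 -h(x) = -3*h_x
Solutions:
 h(x) = C1*exp(x/3)


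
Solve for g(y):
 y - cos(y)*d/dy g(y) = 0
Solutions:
 g(y) = C1 + Integral(y/cos(y), y)


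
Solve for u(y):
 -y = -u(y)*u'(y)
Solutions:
 u(y) = -sqrt(C1 + y^2)
 u(y) = sqrt(C1 + y^2)


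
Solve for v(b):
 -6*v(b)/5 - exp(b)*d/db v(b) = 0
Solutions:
 v(b) = C1*exp(6*exp(-b)/5)


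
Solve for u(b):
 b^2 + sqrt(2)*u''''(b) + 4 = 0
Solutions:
 u(b) = C1 + C2*b + C3*b^2 + C4*b^3 - sqrt(2)*b^6/720 - sqrt(2)*b^4/12


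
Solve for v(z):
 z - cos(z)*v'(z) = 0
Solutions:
 v(z) = C1 + Integral(z/cos(z), z)


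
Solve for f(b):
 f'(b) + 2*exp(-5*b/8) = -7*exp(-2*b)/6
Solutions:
 f(b) = C1 + 7*exp(-2*b)/12 + 16*exp(-5*b/8)/5


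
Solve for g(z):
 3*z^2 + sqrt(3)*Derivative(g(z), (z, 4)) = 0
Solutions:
 g(z) = C1 + C2*z + C3*z^2 + C4*z^3 - sqrt(3)*z^6/360


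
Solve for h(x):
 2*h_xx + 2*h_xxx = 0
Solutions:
 h(x) = C1 + C2*x + C3*exp(-x)


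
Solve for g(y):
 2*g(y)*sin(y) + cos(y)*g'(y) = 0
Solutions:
 g(y) = C1*cos(y)^2


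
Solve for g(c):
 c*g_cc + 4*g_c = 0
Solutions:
 g(c) = C1 + C2/c^3


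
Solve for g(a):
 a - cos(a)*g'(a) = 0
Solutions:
 g(a) = C1 + Integral(a/cos(a), a)


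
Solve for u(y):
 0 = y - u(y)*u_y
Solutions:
 u(y) = -sqrt(C1 + y^2)
 u(y) = sqrt(C1 + y^2)


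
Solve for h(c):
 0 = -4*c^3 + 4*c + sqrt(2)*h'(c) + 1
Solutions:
 h(c) = C1 + sqrt(2)*c^4/2 - sqrt(2)*c^2 - sqrt(2)*c/2


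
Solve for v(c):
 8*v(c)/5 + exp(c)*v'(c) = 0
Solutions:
 v(c) = C1*exp(8*exp(-c)/5)


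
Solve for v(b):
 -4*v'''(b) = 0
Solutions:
 v(b) = C1 + C2*b + C3*b^2


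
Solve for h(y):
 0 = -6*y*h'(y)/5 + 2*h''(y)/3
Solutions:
 h(y) = C1 + C2*erfi(3*sqrt(10)*y/10)


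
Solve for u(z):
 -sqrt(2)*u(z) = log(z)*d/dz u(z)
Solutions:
 u(z) = C1*exp(-sqrt(2)*li(z))


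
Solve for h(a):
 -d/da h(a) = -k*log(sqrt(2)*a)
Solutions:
 h(a) = C1 + a*k*log(a) - a*k + a*k*log(2)/2


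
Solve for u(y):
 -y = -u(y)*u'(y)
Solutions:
 u(y) = -sqrt(C1 + y^2)
 u(y) = sqrt(C1 + y^2)


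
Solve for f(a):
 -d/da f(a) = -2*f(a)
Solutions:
 f(a) = C1*exp(2*a)


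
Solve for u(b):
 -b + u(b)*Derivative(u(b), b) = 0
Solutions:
 u(b) = -sqrt(C1 + b^2)
 u(b) = sqrt(C1 + b^2)


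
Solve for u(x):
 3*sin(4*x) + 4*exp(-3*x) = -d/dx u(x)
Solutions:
 u(x) = C1 + 3*cos(4*x)/4 + 4*exp(-3*x)/3


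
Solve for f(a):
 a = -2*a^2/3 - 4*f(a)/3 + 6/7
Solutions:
 f(a) = -a^2/2 - 3*a/4 + 9/14


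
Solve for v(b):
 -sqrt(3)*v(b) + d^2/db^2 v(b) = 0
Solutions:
 v(b) = C1*exp(-3^(1/4)*b) + C2*exp(3^(1/4)*b)


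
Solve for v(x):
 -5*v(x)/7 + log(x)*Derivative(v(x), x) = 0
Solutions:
 v(x) = C1*exp(5*li(x)/7)


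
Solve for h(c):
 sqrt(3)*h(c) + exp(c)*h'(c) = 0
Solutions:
 h(c) = C1*exp(sqrt(3)*exp(-c))


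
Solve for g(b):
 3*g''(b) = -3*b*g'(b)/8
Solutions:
 g(b) = C1 + C2*erf(b/4)


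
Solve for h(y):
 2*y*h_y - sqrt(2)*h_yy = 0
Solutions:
 h(y) = C1 + C2*erfi(2^(3/4)*y/2)


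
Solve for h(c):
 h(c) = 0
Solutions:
 h(c) = 0


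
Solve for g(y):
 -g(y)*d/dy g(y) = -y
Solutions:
 g(y) = -sqrt(C1 + y^2)
 g(y) = sqrt(C1 + y^2)


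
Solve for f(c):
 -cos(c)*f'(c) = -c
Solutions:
 f(c) = C1 + Integral(c/cos(c), c)


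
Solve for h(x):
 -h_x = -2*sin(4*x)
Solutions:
 h(x) = C1 - cos(4*x)/2


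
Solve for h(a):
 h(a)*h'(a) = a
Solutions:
 h(a) = -sqrt(C1 + a^2)
 h(a) = sqrt(C1 + a^2)


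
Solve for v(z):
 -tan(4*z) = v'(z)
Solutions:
 v(z) = C1 + log(cos(4*z))/4


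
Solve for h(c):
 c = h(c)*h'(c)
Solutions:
 h(c) = -sqrt(C1 + c^2)
 h(c) = sqrt(C1 + c^2)


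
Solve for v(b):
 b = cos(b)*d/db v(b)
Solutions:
 v(b) = C1 + Integral(b/cos(b), b)


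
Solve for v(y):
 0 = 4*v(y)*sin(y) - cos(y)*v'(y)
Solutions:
 v(y) = C1/cos(y)^4


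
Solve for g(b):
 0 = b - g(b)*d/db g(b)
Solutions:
 g(b) = -sqrt(C1 + b^2)
 g(b) = sqrt(C1 + b^2)


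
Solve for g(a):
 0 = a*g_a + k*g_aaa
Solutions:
 g(a) = C1 + Integral(C2*airyai(a*(-1/k)^(1/3)) + C3*airybi(a*(-1/k)^(1/3)), a)


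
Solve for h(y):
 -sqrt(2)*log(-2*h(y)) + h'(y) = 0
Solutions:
 -sqrt(2)*Integral(1/(log(-_y) + log(2)), (_y, h(y)))/2 = C1 - y


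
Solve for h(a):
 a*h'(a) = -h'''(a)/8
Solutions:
 h(a) = C1 + Integral(C2*airyai(-2*a) + C3*airybi(-2*a), a)


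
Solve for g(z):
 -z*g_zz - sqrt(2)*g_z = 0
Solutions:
 g(z) = C1 + C2*z^(1 - sqrt(2))


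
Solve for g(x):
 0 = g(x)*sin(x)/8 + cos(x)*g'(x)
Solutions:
 g(x) = C1*cos(x)^(1/8)


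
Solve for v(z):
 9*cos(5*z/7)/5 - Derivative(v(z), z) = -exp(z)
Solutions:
 v(z) = C1 + exp(z) + 63*sin(5*z/7)/25


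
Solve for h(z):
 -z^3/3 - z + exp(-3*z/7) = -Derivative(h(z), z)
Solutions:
 h(z) = C1 + z^4/12 + z^2/2 + 7*exp(-3*z/7)/3


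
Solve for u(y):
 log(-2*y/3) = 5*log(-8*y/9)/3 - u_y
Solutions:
 u(y) = C1 + 2*y*log(-y)/3 + y*(-7*log(3)/3 - 2/3 + 4*log(2))


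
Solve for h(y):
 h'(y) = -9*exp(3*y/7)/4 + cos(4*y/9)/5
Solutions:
 h(y) = C1 - 21*exp(3*y/7)/4 + 9*sin(4*y/9)/20


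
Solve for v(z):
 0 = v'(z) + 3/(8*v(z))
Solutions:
 v(z) = -sqrt(C1 - 3*z)/2
 v(z) = sqrt(C1 - 3*z)/2


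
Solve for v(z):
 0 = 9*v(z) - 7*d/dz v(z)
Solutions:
 v(z) = C1*exp(9*z/7)


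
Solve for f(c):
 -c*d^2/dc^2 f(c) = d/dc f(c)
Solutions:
 f(c) = C1 + C2*log(c)


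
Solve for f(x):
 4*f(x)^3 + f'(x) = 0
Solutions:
 f(x) = -sqrt(2)*sqrt(-1/(C1 - 4*x))/2
 f(x) = sqrt(2)*sqrt(-1/(C1 - 4*x))/2


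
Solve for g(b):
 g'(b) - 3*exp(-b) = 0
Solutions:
 g(b) = C1 - 3*exp(-b)


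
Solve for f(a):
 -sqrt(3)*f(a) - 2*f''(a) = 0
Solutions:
 f(a) = C1*sin(sqrt(2)*3^(1/4)*a/2) + C2*cos(sqrt(2)*3^(1/4)*a/2)


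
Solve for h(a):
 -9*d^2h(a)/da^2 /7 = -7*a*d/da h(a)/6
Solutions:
 h(a) = C1 + C2*erfi(7*sqrt(3)*a/18)


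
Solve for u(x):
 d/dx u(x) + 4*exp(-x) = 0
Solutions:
 u(x) = C1 + 4*exp(-x)


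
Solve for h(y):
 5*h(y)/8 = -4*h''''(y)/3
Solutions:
 h(y) = (C1*sin(30^(1/4)*y/4) + C2*cos(30^(1/4)*y/4))*exp(-30^(1/4)*y/4) + (C3*sin(30^(1/4)*y/4) + C4*cos(30^(1/4)*y/4))*exp(30^(1/4)*y/4)


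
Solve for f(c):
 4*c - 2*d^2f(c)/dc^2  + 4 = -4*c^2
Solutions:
 f(c) = C1 + C2*c + c^4/6 + c^3/3 + c^2


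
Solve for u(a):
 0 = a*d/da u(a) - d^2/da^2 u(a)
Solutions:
 u(a) = C1 + C2*erfi(sqrt(2)*a/2)


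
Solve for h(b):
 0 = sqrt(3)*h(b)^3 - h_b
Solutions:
 h(b) = -sqrt(2)*sqrt(-1/(C1 + sqrt(3)*b))/2
 h(b) = sqrt(2)*sqrt(-1/(C1 + sqrt(3)*b))/2


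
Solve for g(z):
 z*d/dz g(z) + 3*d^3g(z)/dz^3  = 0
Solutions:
 g(z) = C1 + Integral(C2*airyai(-3^(2/3)*z/3) + C3*airybi(-3^(2/3)*z/3), z)


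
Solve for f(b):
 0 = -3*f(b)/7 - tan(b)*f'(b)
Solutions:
 f(b) = C1/sin(b)^(3/7)


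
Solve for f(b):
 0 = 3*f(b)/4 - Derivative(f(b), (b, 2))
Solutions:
 f(b) = C1*exp(-sqrt(3)*b/2) + C2*exp(sqrt(3)*b/2)


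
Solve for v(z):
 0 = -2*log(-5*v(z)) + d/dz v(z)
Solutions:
 -Integral(1/(log(-_y) + log(5)), (_y, v(z)))/2 = C1 - z


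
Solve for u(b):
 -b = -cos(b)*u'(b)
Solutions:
 u(b) = C1 + Integral(b/cos(b), b)


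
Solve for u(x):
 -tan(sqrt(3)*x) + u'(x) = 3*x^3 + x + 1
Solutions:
 u(x) = C1 + 3*x^4/4 + x^2/2 + x - sqrt(3)*log(cos(sqrt(3)*x))/3


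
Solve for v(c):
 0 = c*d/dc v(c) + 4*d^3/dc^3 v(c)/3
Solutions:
 v(c) = C1 + Integral(C2*airyai(-6^(1/3)*c/2) + C3*airybi(-6^(1/3)*c/2), c)


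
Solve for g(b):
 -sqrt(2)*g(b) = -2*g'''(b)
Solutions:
 g(b) = C3*exp(2^(5/6)*b/2) + (C1*sin(2^(5/6)*sqrt(3)*b/4) + C2*cos(2^(5/6)*sqrt(3)*b/4))*exp(-2^(5/6)*b/4)


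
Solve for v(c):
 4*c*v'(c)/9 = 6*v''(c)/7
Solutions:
 v(c) = C1 + C2*erfi(sqrt(21)*c/9)


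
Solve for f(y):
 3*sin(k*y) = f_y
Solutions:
 f(y) = C1 - 3*cos(k*y)/k


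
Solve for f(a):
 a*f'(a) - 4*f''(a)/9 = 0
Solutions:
 f(a) = C1 + C2*erfi(3*sqrt(2)*a/4)


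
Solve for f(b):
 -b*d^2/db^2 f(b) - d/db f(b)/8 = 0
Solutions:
 f(b) = C1 + C2*b^(7/8)


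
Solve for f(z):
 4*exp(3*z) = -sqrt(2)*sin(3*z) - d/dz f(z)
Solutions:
 f(z) = C1 - 4*exp(3*z)/3 + sqrt(2)*cos(3*z)/3


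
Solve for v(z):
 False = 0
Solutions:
 v(z) = C1 - 6*z*acos(-z/2)/7 + zoo*z - 6*sqrt(4 - z^2)/7


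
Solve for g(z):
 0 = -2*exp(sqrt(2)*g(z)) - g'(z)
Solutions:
 g(z) = sqrt(2)*(2*log(1/(C1 + 2*z)) - log(2))/4


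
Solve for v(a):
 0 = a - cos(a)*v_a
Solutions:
 v(a) = C1 + Integral(a/cos(a), a)


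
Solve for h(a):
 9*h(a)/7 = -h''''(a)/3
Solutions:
 h(a) = (C1*sin(sqrt(2)*21^(3/4)*a/14) + C2*cos(sqrt(2)*21^(3/4)*a/14))*exp(-sqrt(2)*21^(3/4)*a/14) + (C3*sin(sqrt(2)*21^(3/4)*a/14) + C4*cos(sqrt(2)*21^(3/4)*a/14))*exp(sqrt(2)*21^(3/4)*a/14)


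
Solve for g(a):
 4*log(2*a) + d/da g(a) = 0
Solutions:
 g(a) = C1 - 4*a*log(a) - a*log(16) + 4*a


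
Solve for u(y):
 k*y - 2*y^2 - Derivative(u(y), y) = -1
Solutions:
 u(y) = C1 + k*y^2/2 - 2*y^3/3 + y


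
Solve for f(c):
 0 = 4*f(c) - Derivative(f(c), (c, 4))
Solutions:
 f(c) = C1*exp(-sqrt(2)*c) + C2*exp(sqrt(2)*c) + C3*sin(sqrt(2)*c) + C4*cos(sqrt(2)*c)


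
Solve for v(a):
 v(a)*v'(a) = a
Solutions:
 v(a) = -sqrt(C1 + a^2)
 v(a) = sqrt(C1 + a^2)


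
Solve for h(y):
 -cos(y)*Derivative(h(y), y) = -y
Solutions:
 h(y) = C1 + Integral(y/cos(y), y)


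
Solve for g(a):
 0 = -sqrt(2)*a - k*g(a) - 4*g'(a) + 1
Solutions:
 g(a) = C1*exp(-a*k/4) - sqrt(2)*a/k + 1/k + 4*sqrt(2)/k^2


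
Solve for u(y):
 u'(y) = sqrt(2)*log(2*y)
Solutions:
 u(y) = C1 + sqrt(2)*y*log(y) - sqrt(2)*y + sqrt(2)*y*log(2)


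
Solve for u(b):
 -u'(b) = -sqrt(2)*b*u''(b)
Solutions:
 u(b) = C1 + C2*b^(sqrt(2)/2 + 1)


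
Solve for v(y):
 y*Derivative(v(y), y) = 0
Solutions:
 v(y) = C1


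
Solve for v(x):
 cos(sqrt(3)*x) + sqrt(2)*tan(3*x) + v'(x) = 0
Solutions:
 v(x) = C1 + sqrt(2)*log(cos(3*x))/3 - sqrt(3)*sin(sqrt(3)*x)/3


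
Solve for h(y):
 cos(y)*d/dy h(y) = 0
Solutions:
 h(y) = C1


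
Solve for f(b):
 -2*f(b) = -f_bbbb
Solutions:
 f(b) = C1*exp(-2^(1/4)*b) + C2*exp(2^(1/4)*b) + C3*sin(2^(1/4)*b) + C4*cos(2^(1/4)*b)


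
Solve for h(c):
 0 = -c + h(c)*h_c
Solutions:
 h(c) = -sqrt(C1 + c^2)
 h(c) = sqrt(C1 + c^2)


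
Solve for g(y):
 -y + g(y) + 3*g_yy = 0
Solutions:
 g(y) = C1*sin(sqrt(3)*y/3) + C2*cos(sqrt(3)*y/3) + y


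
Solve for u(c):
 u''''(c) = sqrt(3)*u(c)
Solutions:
 u(c) = C1*exp(-3^(1/8)*c) + C2*exp(3^(1/8)*c) + C3*sin(3^(1/8)*c) + C4*cos(3^(1/8)*c)


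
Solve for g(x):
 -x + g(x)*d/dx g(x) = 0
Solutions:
 g(x) = -sqrt(C1 + x^2)
 g(x) = sqrt(C1 + x^2)


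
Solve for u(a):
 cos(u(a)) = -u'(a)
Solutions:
 u(a) = pi - asin((C1 + exp(2*a))/(C1 - exp(2*a)))
 u(a) = asin((C1 + exp(2*a))/(C1 - exp(2*a)))


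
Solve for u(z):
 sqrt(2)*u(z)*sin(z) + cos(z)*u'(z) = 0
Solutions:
 u(z) = C1*cos(z)^(sqrt(2))


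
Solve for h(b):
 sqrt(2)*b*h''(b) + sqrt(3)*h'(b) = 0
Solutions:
 h(b) = C1 + C2*b^(1 - sqrt(6)/2)


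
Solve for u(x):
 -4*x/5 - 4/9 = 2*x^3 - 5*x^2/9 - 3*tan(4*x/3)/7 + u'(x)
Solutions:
 u(x) = C1 - x^4/2 + 5*x^3/27 - 2*x^2/5 - 4*x/9 - 9*log(cos(4*x/3))/28


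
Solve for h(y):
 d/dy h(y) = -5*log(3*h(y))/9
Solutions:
 9*Integral(1/(log(_y) + log(3)), (_y, h(y)))/5 = C1 - y


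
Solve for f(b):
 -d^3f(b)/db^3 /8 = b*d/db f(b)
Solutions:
 f(b) = C1 + Integral(C2*airyai(-2*b) + C3*airybi(-2*b), b)


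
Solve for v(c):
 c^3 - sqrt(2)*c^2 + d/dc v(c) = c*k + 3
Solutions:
 v(c) = C1 - c^4/4 + sqrt(2)*c^3/3 + c^2*k/2 + 3*c


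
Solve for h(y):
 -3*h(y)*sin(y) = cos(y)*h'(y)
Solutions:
 h(y) = C1*cos(y)^3


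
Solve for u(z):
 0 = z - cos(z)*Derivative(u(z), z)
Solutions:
 u(z) = C1 + Integral(z/cos(z), z)


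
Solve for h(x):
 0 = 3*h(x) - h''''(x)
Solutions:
 h(x) = C1*exp(-3^(1/4)*x) + C2*exp(3^(1/4)*x) + C3*sin(3^(1/4)*x) + C4*cos(3^(1/4)*x)


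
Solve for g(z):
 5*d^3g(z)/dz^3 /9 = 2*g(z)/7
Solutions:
 g(z) = C3*exp(18^(1/3)*35^(2/3)*z/35) + (C1*sin(3*2^(1/3)*3^(1/6)*35^(2/3)*z/70) + C2*cos(3*2^(1/3)*3^(1/6)*35^(2/3)*z/70))*exp(-18^(1/3)*35^(2/3)*z/70)


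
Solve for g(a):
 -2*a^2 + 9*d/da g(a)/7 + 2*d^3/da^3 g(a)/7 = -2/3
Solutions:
 g(a) = C1 + C2*sin(3*sqrt(2)*a/2) + C3*cos(3*sqrt(2)*a/2) + 14*a^3/27 - 98*a/81


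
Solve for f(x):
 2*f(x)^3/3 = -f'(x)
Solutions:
 f(x) = -sqrt(6)*sqrt(-1/(C1 - 2*x))/2
 f(x) = sqrt(6)*sqrt(-1/(C1 - 2*x))/2


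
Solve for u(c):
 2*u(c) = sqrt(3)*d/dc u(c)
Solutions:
 u(c) = C1*exp(2*sqrt(3)*c/3)


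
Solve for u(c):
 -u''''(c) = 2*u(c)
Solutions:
 u(c) = (C1*sin(2^(3/4)*c/2) + C2*cos(2^(3/4)*c/2))*exp(-2^(3/4)*c/2) + (C3*sin(2^(3/4)*c/2) + C4*cos(2^(3/4)*c/2))*exp(2^(3/4)*c/2)


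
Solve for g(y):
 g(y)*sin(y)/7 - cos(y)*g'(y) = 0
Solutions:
 g(y) = C1/cos(y)^(1/7)


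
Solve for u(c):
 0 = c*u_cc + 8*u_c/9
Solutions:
 u(c) = C1 + C2*c^(1/9)


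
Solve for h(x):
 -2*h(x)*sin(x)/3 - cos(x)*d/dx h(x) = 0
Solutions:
 h(x) = C1*cos(x)^(2/3)


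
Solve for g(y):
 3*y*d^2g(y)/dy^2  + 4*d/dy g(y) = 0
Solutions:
 g(y) = C1 + C2/y^(1/3)


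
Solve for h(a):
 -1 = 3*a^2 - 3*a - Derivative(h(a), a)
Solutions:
 h(a) = C1 + a^3 - 3*a^2/2 + a


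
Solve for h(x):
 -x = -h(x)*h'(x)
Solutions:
 h(x) = -sqrt(C1 + x^2)
 h(x) = sqrt(C1 + x^2)


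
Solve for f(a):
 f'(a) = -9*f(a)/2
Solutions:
 f(a) = C1*exp(-9*a/2)


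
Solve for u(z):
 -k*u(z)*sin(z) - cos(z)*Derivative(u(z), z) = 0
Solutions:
 u(z) = C1*exp(k*log(cos(z)))


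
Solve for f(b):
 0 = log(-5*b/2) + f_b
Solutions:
 f(b) = C1 - b*log(-b) + b*(-log(5) + log(2) + 1)


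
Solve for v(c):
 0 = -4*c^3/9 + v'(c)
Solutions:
 v(c) = C1 + c^4/9


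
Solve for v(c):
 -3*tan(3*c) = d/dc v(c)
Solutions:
 v(c) = C1 + log(cos(3*c))


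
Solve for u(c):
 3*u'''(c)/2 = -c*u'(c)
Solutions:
 u(c) = C1 + Integral(C2*airyai(-2^(1/3)*3^(2/3)*c/3) + C3*airybi(-2^(1/3)*3^(2/3)*c/3), c)


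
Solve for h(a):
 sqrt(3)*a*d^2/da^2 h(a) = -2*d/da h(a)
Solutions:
 h(a) = C1 + C2*a^(1 - 2*sqrt(3)/3)


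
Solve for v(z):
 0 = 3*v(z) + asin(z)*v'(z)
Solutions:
 v(z) = C1*exp(-3*Integral(1/asin(z), z))


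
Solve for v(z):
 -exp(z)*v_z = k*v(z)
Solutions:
 v(z) = C1*exp(k*exp(-z))


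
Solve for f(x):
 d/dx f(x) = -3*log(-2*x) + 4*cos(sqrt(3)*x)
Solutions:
 f(x) = C1 - 3*x*log(-x) - 3*x*log(2) + 3*x + 4*sqrt(3)*sin(sqrt(3)*x)/3


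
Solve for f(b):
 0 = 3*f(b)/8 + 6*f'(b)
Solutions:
 f(b) = C1*exp(-b/16)


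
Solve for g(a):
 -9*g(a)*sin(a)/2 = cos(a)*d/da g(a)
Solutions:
 g(a) = C1*cos(a)^(9/2)


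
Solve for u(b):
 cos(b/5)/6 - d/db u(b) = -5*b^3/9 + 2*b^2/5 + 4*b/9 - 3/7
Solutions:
 u(b) = C1 + 5*b^4/36 - 2*b^3/15 - 2*b^2/9 + 3*b/7 + 5*sin(b/5)/6


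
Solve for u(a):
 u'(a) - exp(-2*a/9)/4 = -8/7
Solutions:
 u(a) = C1 - 8*a/7 - 9*exp(-2*a/9)/8


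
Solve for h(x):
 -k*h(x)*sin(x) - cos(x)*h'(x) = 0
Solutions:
 h(x) = C1*exp(k*log(cos(x)))
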